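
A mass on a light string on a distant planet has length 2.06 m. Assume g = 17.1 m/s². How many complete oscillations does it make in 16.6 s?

7

T = 2π√(L/g) = 2π√(2.06/17.1) = 2.181 s.
Number of complete oscillations = ⌊16.6/2.181⌋ = ⌊7.612⌋ = 7.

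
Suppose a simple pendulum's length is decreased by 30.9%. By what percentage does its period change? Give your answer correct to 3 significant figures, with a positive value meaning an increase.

T ∝ √L, so T'/T = √(0.6910) = 0.8313.
Percentage change in T = (0.8313 − 1) × 100% = -16.9%.

-16.9%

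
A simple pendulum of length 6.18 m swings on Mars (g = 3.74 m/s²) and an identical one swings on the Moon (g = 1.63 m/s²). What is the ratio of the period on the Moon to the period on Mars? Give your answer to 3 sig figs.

T ∝ 1/√g, so T₂/T₁ = √(g₁/g₂) = √(3.74/1.63) = 1.51.

1.51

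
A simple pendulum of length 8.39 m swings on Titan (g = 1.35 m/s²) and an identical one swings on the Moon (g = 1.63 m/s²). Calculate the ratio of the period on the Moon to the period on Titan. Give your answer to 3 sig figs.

T ∝ 1/√g, so T₂/T₁ = √(g₁/g₂) = √(1.35/1.63) = 0.910.

0.910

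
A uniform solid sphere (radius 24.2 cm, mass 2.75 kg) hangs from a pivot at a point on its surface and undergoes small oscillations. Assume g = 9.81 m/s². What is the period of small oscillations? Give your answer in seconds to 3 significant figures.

1.17 s

I_cm = (2/5)mr² = 0.06442 kg·m². The pivot is at distance d = 0.242 m from the centre of mass.
By the parallel-axis theorem, I = I_cm + md² = 0.06442 + 0.1611 = 0.2255 kg·m².
T = 2π√(I/(mgd)) = 2π√(0.2255/(2.75 × 9.81 × 0.242)) = 1.17 s.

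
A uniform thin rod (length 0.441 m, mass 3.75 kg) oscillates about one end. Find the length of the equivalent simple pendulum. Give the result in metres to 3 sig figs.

The equivalent simple-pendulum length is L_eq = I/(md), where I is about the pivot and d = 0.2205 m.
I_cm = (1/12)mL² = 0.06078 kg·m², so I = I_cm + md² = 0.06078 + 0.1823 = 0.2431 kg·m².
L_eq = 0.2431/(3.75 × 0.2205) = 0.294 m.

0.294 m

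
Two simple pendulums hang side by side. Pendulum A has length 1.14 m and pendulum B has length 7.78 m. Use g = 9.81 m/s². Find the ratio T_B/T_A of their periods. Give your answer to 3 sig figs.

2.61

T ∝ √L, so T_B/T_A = √(L_B/L_A) = √(7.78/1.14) = 2.61.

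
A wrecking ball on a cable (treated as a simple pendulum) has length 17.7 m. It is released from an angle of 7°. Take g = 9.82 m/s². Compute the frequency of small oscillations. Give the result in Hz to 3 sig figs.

T = 2π√(L/g) = 2π√(17.7/9.82) = 8.435 s, so f = 1/T = 0.119 Hz.

0.119 Hz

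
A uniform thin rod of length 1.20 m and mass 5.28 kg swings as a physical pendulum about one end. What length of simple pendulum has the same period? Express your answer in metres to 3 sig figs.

0.800 m

The equivalent simple-pendulum length is L_eq = I/(md), where I is about the pivot and d = 0.6000 m.
I_cm = (1/12)mL² = 0.6336 kg·m², so I = I_cm + md² = 0.6336 + 1.901 = 2.534 kg·m².
L_eq = 2.534/(5.28 × 0.6000) = 0.800 m.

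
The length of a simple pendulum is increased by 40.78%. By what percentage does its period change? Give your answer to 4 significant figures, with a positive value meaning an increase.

18.65%

T ∝ √L, so T'/T = √(1.4078) = 1.1865.
Percentage change in T = (1.1865 − 1) × 100% = 18.65%.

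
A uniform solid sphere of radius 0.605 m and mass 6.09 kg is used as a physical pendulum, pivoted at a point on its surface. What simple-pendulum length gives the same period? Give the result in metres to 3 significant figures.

0.847 m

The equivalent simple-pendulum length is L_eq = I/(md), where I is about the pivot and d = 0.6050 m.
I_cm = (2/5)mR² = 0.8916 kg·m², so I = I_cm + md² = 0.8916 + 2.229 = 3.121 kg·m².
L_eq = 3.121/(6.09 × 0.6050) = 0.847 m.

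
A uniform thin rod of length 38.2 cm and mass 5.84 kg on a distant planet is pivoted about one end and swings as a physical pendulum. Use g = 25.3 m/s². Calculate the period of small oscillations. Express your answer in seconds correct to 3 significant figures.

For a physical pendulum T = 2π√(I/(mgd)), with d = 0.1910 m from pivot to centre of mass.
I_cm = mL²/12 = 5.84 × 0.382²/12 = 0.07102 kg·m²; I = I_cm + md² = 0.07102 + 5.84 × 0.1910² = 0.2841 kg·m².
T = 2π√(0.2841/(5.84 × 25.3 × 0.1910)) = 0.630 s.

0.630 s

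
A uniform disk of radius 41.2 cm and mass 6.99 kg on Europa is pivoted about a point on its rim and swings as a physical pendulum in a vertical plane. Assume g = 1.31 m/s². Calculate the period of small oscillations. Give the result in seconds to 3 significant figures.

4.32 s

I_cm = ½mr² = 0.5933 kg·m². The pivot is at distance d = 0.412 m from the centre of mass.
By the parallel-axis theorem, I = I_cm + md² = 0.5933 + 1.187 = 1.780 kg·m².
T = 2π√(I/(mgd)) = 2π√(1.780/(6.99 × 1.31 × 0.412)) = 4.32 s.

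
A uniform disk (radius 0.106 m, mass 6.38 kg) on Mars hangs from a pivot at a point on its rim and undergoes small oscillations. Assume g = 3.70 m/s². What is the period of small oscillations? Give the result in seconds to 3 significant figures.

I_cm = ½mr² = 0.03584 kg·m². The pivot is at distance d = 0.106 m from the centre of mass.
By the parallel-axis theorem, I = I_cm + md² = 0.03584 + 0.07169 = 0.1075 kg·m².
T = 2π√(I/(mgd)) = 2π√(0.1075/(6.38 × 3.70 × 0.106)) = 1.30 s.

1.30 s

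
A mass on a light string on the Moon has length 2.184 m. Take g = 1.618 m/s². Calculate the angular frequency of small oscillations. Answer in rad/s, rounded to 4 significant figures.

ω = √(g/L) = √(1.618/2.184) = 0.8607 rad/s.

0.8607 rad/s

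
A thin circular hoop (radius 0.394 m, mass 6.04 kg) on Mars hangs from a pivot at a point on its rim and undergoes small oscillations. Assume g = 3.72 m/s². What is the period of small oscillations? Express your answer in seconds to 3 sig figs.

2.89 s

I_cm = mr² = 0.9376 kg·m². The pivot is at distance d = 0.394 m from the centre of mass.
By the parallel-axis theorem, I = I_cm + md² = 0.9376 + 0.9376 = 1.875 kg·m².
T = 2π√(I/(mgd)) = 2π√(1.875/(6.04 × 3.72 × 0.394)) = 2.89 s.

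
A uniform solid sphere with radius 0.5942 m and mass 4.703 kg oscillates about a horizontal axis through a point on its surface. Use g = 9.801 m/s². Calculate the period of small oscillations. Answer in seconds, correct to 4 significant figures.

1.831 s

I_cm = (2/5)mr² = 0.66420 kg·m². The pivot is at distance d = 0.5942 m from the centre of mass.
By the parallel-axis theorem, I = I_cm + md² = 0.66420 + 1.6605 = 2.3247 kg·m².
T = 2π√(I/(mgd)) = 2π√(2.3247/(4.703 × 9.801 × 0.5942)) = 1.831 s.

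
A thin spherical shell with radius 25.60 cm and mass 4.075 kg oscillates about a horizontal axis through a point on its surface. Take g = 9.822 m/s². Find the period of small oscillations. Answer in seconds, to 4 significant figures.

1.310 s

I_cm = (2/3)mr² = 0.17804 kg·m². The pivot is at distance d = 0.2560 m from the centre of mass.
By the parallel-axis theorem, I = I_cm + md² = 0.17804 + 0.26706 = 0.44510 kg·m².
T = 2π√(I/(mgd)) = 2π√(0.44510/(4.075 × 9.822 × 0.2560)) = 1.310 s.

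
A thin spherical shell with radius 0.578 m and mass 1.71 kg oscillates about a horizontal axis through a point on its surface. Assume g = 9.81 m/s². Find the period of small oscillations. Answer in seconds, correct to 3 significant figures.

1.97 s

I_cm = (2/3)mr² = 0.3809 kg·m². The pivot is at distance d = 0.578 m from the centre of mass.
By the parallel-axis theorem, I = I_cm + md² = 0.3809 + 0.5713 = 0.9521 kg·m².
T = 2π√(I/(mgd)) = 2π√(0.9521/(1.71 × 9.81 × 0.578)) = 1.97 s.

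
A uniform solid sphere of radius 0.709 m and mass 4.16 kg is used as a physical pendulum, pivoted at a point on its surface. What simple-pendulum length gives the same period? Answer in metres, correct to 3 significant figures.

0.993 m

The equivalent simple-pendulum length is L_eq = I/(md), where I is about the pivot and d = 0.7090 m.
I_cm = (2/5)mR² = 0.8365 kg·m², so I = I_cm + md² = 0.8365 + 2.091 = 2.928 kg·m².
L_eq = 2.928/(4.16 × 0.7090) = 0.993 m.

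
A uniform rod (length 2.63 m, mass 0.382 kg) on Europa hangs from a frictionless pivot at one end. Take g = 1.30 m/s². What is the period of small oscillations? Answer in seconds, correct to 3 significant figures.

For a physical pendulum T = 2π√(I/(mgd)), with d = 1.315 m from pivot to centre of mass.
I_cm = mL²/12 = 0.382 × 2.63²/12 = 0.2202 kg·m²; I = I_cm + md² = 0.2202 + 0.382 × 1.315² = 0.8808 kg·m².
T = 2π√(0.8808/(0.382 × 1.30 × 1.315)) = 7.30 s.

7.30 s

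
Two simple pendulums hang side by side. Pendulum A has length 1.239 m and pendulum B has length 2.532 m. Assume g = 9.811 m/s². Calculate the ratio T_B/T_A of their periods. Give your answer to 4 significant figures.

1.430

T ∝ √L, so T_B/T_A = √(L_B/L_A) = √(2.532/1.239) = 1.430.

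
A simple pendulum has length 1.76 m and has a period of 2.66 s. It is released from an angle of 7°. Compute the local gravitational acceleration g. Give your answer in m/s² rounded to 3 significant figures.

9.82 m/s²

From T = 2π√(L/g), g = 4π²L/T² = 4π² × 1.76/2.660² = 9.82 m/s².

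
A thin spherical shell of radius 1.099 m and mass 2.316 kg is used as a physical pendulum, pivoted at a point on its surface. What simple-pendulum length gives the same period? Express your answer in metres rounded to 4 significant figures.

1.832 m

The equivalent simple-pendulum length is L_eq = I/(md), where I is about the pivot and d = 1.0990 m.
I_cm = (2/3)mR² = 1.8648 kg·m², so I = I_cm + md² = 1.8648 + 2.7973 = 4.6621 kg·m².
L_eq = 4.6621/(2.316 × 1.0990) = 1.832 m.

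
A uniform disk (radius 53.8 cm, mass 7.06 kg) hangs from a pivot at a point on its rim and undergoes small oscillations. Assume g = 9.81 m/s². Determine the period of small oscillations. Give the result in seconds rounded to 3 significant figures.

1.80 s

I_cm = ½mr² = 1.022 kg·m². The pivot is at distance d = 0.538 m from the centre of mass.
By the parallel-axis theorem, I = I_cm + md² = 1.022 + 2.043 = 3.065 kg·m².
T = 2π√(I/(mgd)) = 2π√(3.065/(7.06 × 9.81 × 0.538)) = 1.80 s.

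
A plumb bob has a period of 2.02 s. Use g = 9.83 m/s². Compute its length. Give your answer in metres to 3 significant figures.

From T = 2π√(L/g), L = gT²/(4π²) = 9.83 × 2.020²/(4π²) = 1.02 m.

1.02 m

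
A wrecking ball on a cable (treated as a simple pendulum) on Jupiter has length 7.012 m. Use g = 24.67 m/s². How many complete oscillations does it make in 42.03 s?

12

T = 2π√(L/g) = 2π√(7.012/24.67) = 3.3498 s.
Number of complete oscillations = ⌊42.03/3.3498⌋ = ⌊12.547⌋ = 12.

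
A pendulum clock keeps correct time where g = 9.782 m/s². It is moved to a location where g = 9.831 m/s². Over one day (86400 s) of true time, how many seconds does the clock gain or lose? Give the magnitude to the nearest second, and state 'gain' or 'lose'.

gain 216 s

The clock's period scales as T ∝ 1/√g, so T'/T = √(9.782/9.831) = 0.997505.
In 86400 s of true time the clock registers 86400/0.997505 = 86616.1 s, so it gains 216 s.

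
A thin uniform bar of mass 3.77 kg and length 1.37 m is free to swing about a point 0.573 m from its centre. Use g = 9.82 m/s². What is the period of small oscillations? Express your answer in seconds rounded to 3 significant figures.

1.84 s

For a physical pendulum T = 2π√(I/(mgd)), with d = 0.5730 m from pivot to centre of mass.
I_cm = mL²/12 = 3.77 × 1.37²/12 = 0.5897 kg·m²; I = I_cm + md² = 0.5897 + 3.77 × 0.5730² = 1.827 kg·m².
T = 2π√(1.827/(3.77 × 9.82 × 0.5730)) = 1.84 s.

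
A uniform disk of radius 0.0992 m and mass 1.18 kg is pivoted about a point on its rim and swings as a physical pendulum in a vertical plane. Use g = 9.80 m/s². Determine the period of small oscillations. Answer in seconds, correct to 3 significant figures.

I_cm = ½mr² = 0.005806 kg·m². The pivot is at distance d = 0.0992 m from the centre of mass.
By the parallel-axis theorem, I = I_cm + md² = 0.005806 + 0.01161 = 0.01742 kg·m².
T = 2π√(I/(mgd)) = 2π√(0.01742/(1.18 × 9.80 × 0.0992)) = 0.774 s.

0.774 s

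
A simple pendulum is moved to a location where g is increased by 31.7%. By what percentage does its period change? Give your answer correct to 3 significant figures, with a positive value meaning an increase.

-12.9%

T ∝ 1/√g, so T'/T = 1/√(1.317) = 0.8714.
Percentage change in T = (0.8714 − 1) × 100% = -12.9%.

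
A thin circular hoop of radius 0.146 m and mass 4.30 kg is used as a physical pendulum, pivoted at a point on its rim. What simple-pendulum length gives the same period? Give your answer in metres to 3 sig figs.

The equivalent simple-pendulum length is L_eq = I/(md), where I is about the pivot and d = 0.1460 m.
I_cm = mR² = 0.09166 kg·m², so I = I_cm + md² = 0.09166 + 0.09166 = 0.1833 kg·m².
L_eq = 0.1833/(4.30 × 0.1460) = 0.292 m.

0.292 m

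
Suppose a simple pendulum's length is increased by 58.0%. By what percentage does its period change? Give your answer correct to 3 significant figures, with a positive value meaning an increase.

25.7%

T ∝ √L, so T'/T = √(1.580) = 1.257.
Percentage change in T = (1.257 − 1) × 100% = 25.7%.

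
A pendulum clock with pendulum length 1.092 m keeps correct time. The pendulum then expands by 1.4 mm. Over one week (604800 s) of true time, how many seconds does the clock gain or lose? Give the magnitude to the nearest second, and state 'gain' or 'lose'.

lose 387 s

T ∝ √L, so T'/T = √(1.09340/1.092) = 1.00064.
In 604800 s of true time the clock registers 604800/1.00064 = 604412.7 s, so it loses 387 s.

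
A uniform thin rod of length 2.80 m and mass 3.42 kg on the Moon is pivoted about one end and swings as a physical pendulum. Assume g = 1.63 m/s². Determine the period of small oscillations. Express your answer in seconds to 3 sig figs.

For a physical pendulum T = 2π√(I/(mgd)), with d = 1.400 m from pivot to centre of mass.
I_cm = mL²/12 = 3.42 × 2.80²/12 = 2.234 kg·m²; I = I_cm + md² = 2.234 + 3.42 × 1.400² = 8.938 kg·m².
T = 2π√(8.938/(3.42 × 1.63 × 1.400)) = 6.72 s.

6.72 s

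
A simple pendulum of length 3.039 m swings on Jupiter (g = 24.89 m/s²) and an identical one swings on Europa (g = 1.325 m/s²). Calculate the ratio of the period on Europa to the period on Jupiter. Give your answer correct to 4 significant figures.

T ∝ 1/√g, so T₂/T₁ = √(g₁/g₂) = √(24.89/1.325) = 4.334.

4.334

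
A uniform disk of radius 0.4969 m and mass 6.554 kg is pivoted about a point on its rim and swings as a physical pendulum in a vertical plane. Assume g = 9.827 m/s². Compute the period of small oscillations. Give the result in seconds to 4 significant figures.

I_cm = ½mr² = 0.80912 kg·m². The pivot is at distance d = 0.4969 m from the centre of mass.
By the parallel-axis theorem, I = I_cm + md² = 0.80912 + 1.6182 = 2.4274 kg·m².
T = 2π√(I/(mgd)) = 2π√(2.4274/(6.554 × 9.827 × 0.4969)) = 1.730 s.

1.730 s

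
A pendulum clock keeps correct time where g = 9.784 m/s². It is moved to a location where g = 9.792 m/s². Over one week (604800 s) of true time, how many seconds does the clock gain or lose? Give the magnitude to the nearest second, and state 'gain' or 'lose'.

The clock's period scales as T ∝ 1/√g, so T'/T = √(9.784/9.792) = 0.999591.
In 604800 s of true time the clock registers 604800/0.999591 = 605047.2 s, so it gains 247 s.

gain 247 s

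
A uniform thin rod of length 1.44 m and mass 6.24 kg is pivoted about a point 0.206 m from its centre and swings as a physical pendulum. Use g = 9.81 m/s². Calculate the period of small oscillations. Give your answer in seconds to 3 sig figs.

2.05 s

For a physical pendulum T = 2π√(I/(mgd)), with d = 0.2060 m from pivot to centre of mass.
I_cm = mL²/12 = 6.24 × 1.44²/12 = 1.078 kg·m²; I = I_cm + md² = 1.078 + 6.24 × 0.2060² = 1.343 kg·m².
T = 2π√(1.343/(6.24 × 9.81 × 0.2060)) = 2.05 s.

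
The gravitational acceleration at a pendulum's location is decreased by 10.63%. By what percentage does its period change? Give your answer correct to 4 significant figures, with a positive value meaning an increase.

5.780%

T ∝ 1/√g, so T'/T = 1/√(0.89370) = 1.0578.
Percentage change in T = (1.0578 − 1) × 100% = 5.780%.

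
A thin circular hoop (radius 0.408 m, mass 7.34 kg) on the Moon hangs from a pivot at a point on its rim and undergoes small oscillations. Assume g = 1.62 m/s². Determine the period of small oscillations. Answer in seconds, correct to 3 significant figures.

4.46 s

I_cm = mr² = 1.222 kg·m². The pivot is at distance d = 0.408 m from the centre of mass.
By the parallel-axis theorem, I = I_cm + md² = 1.222 + 1.222 = 2.444 kg·m².
T = 2π√(I/(mgd)) = 2π√(2.444/(7.34 × 1.62 × 0.408)) = 4.46 s.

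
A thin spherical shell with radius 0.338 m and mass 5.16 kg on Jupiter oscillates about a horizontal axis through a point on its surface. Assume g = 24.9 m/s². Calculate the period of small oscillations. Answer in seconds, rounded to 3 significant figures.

I_cm = (2/3)mr² = 0.3930 kg·m². The pivot is at distance d = 0.338 m from the centre of mass.
By the parallel-axis theorem, I = I_cm + md² = 0.3930 + 0.5895 = 0.9825 kg·m².
T = 2π√(I/(mgd)) = 2π√(0.9825/(5.16 × 24.9 × 0.338)) = 0.945 s.

0.945 s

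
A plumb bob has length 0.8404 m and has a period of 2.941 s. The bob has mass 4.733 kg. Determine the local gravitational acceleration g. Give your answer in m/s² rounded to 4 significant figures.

From T = 2π√(L/g), g = 4π²L/T² = 4π² × 0.8404/2.9410² = 3.836 m/s².

3.836 m/s²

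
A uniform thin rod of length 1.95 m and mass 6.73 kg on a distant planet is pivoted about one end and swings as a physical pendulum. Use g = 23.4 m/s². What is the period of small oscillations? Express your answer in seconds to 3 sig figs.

1.48 s

For a physical pendulum T = 2π√(I/(mgd)), with d = 0.9750 m from pivot to centre of mass.
I_cm = mL²/12 = 6.73 × 1.95²/12 = 2.133 kg·m²; I = I_cm + md² = 2.133 + 6.73 × 0.9750² = 8.530 kg·m².
T = 2π√(8.530/(6.73 × 23.4 × 0.9750)) = 1.48 s.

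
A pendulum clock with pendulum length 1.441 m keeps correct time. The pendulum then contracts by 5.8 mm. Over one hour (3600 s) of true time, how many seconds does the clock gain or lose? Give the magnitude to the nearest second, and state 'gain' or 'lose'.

gain 7 s

T ∝ √L, so T'/T = √(1.43520/1.441) = 0.997985.
In 3600 s of true time the clock registers 3600/0.997985 = 3607.3 s, so it gains 7 s.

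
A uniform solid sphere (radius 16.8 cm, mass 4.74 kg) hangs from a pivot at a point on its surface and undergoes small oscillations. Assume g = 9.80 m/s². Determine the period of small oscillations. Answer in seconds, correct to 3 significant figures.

I_cm = (2/5)mr² = 0.05351 kg·m². The pivot is at distance d = 0.168 m from the centre of mass.
By the parallel-axis theorem, I = I_cm + md² = 0.05351 + 0.1338 = 0.1873 kg·m².
T = 2π√(I/(mgd)) = 2π√(0.1873/(4.74 × 9.80 × 0.168)) = 0.973 s.

0.973 s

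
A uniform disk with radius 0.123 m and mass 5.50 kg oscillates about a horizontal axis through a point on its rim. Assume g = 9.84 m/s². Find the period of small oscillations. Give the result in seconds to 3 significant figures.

I_cm = ½mr² = 0.04160 kg·m². The pivot is at distance d = 0.123 m from the centre of mass.
By the parallel-axis theorem, I = I_cm + md² = 0.04160 + 0.08321 = 0.1248 kg·m².
T = 2π√(I/(mgd)) = 2π√(0.1248/(5.50 × 9.84 × 0.123)) = 0.860 s.

0.860 s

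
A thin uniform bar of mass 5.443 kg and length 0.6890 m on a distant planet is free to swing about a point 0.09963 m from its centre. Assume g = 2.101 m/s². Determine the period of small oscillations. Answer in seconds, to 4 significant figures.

3.055 s

For a physical pendulum T = 2π√(I/(mgd)), with d = 0.099630 m from pivot to centre of mass.
I_cm = mL²/12 = 5.443 × 0.6890²/12 = 0.21533 kg·m²; I = I_cm + md² = 0.21533 + 5.443 × 0.099630² = 0.26935 kg·m².
T = 2π√(0.26935/(5.443 × 2.101 × 0.099630)) = 3.055 s.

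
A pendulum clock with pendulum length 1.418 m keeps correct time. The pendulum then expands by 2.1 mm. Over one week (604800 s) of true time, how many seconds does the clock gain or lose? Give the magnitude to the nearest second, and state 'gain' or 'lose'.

T ∝ √L, so T'/T = √(1.42010/1.418) = 1.00074.
In 604800 s of true time the clock registers 604800/1.00074 = 604352.7 s, so it loses 447 s.

lose 447 s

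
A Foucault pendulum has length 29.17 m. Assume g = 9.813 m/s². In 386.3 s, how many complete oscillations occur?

35

T = 2π√(L/g) = 2π√(29.17/9.813) = 10.833 s.
Number of complete oscillations = ⌊386.3/10.833⌋ = ⌊35.660⌋ = 35.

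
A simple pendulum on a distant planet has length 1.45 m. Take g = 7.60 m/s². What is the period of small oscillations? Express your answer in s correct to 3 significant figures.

2.74 s

T = 2π√(L/g) = 2π√(1.45/7.60) = 2π × 0.4368 = 2.74 s.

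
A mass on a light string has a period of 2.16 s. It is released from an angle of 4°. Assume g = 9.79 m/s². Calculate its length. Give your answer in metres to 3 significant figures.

From T = 2π√(L/g), L = gT²/(4π²) = 9.79 × 2.160²/(4π²) = 1.16 m.

1.16 m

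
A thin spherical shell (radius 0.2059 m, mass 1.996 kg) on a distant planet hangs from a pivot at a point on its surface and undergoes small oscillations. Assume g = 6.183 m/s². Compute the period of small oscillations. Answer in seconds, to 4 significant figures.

1.480 s

I_cm = (2/3)mr² = 0.056413 kg·m². The pivot is at distance d = 0.2059 m from the centre of mass.
By the parallel-axis theorem, I = I_cm + md² = 0.056413 + 0.084620 = 0.14103 kg·m².
T = 2π√(I/(mgd)) = 2π√(0.14103/(1.996 × 6.183 × 0.2059)) = 1.480 s.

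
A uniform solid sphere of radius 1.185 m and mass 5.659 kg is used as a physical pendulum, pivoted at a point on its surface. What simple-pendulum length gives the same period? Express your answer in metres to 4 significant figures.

The equivalent simple-pendulum length is L_eq = I/(md), where I is about the pivot and d = 1.1850 m.
I_cm = (2/5)mR² = 3.1786 kg·m², so I = I_cm + md² = 3.1786 + 7.9465 = 11.125 kg·m².
L_eq = 11.125/(5.659 × 1.1850) = 1.659 m.

1.659 m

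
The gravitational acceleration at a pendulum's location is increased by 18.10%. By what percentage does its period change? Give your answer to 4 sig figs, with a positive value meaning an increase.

T ∝ 1/√g, so T'/T = 1/√(1.1810) = 0.92018.
Percentage change in T = (0.92018 − 1) × 100% = -7.982%.

-7.982%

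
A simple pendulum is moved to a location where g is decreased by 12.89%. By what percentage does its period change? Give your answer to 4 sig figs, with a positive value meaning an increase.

7.144%

T ∝ 1/√g, so T'/T = 1/√(0.87110) = 1.0714.
Percentage change in T = (1.0714 − 1) × 100% = 7.144%.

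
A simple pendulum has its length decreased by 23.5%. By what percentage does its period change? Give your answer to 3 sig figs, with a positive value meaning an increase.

-12.5%

T ∝ √L, so T'/T = √(0.7650) = 0.8746.
Percentage change in T = (0.8746 − 1) × 100% = -12.5%.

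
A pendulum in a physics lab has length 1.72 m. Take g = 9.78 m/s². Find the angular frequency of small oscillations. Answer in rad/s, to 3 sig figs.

2.38 rad/s

ω = √(g/L) = √(9.78/1.72) = 2.38 rad/s.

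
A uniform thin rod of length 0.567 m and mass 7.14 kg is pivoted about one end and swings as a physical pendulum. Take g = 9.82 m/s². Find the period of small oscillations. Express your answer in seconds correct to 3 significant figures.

1.23 s

For a physical pendulum T = 2π√(I/(mgd)), with d = 0.2835 m from pivot to centre of mass.
I_cm = mL²/12 = 7.14 × 0.567²/12 = 0.1913 kg·m²; I = I_cm + md² = 0.1913 + 7.14 × 0.2835² = 0.7651 kg·m².
T = 2π√(0.7651/(7.14 × 9.82 × 0.2835)) = 1.23 s.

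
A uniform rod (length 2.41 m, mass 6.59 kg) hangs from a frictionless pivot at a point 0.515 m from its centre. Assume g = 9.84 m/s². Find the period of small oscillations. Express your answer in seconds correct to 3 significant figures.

For a physical pendulum T = 2π√(I/(mgd)), with d = 0.5150 m from pivot to centre of mass.
I_cm = mL²/12 = 6.59 × 2.41²/12 = 3.190 kg·m²; I = I_cm + md² = 3.190 + 6.59 × 0.5150² = 4.937 kg·m².
T = 2π√(4.937/(6.59 × 9.84 × 0.5150)) = 2.42 s.

2.42 s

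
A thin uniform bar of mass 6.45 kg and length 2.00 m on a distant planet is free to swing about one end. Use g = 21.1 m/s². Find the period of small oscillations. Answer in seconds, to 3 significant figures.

1.58 s

For a physical pendulum T = 2π√(I/(mgd)), with d = 1.000 m from pivot to centre of mass.
I_cm = mL²/12 = 6.45 × 2.00²/12 = 2.150 kg·m²; I = I_cm + md² = 2.150 + 6.45 × 1.000² = 8.600 kg·m².
T = 2π√(8.600/(6.45 × 21.1 × 1.000)) = 1.58 s.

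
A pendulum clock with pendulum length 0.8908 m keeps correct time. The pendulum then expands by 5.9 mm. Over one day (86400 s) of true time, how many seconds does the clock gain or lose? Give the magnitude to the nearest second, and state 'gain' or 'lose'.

T ∝ √L, so T'/T = √(0.89670/0.8908) = 1.00331.
In 86400 s of true time the clock registers 86400/1.00331 = 86115.3 s, so it loses 285 s.

lose 285 s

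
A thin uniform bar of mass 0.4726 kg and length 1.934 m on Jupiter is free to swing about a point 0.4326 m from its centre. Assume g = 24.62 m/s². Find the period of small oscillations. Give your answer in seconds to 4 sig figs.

1.360 s

For a physical pendulum T = 2π√(I/(mgd)), with d = 0.43260 m from pivot to centre of mass.
I_cm = mL²/12 = 0.4726 × 1.934²/12 = 0.14731 kg·m²; I = I_cm + md² = 0.14731 + 0.4726 × 0.43260² = 0.23575 kg·m².
T = 2π√(0.23575/(0.4726 × 24.62 × 0.43260)) = 1.360 s.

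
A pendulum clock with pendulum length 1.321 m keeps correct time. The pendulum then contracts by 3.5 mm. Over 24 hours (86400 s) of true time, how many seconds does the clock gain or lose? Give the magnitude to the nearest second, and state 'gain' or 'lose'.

T ∝ √L, so T'/T = √(1.31750/1.321) = 0.998674.
In 86400 s of true time the clock registers 86400/0.998674 = 86514.7 s, so it gains 115 s.

gain 115 s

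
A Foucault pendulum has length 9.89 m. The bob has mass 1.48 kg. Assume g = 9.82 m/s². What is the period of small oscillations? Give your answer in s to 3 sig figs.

6.31 s

T = 2π√(L/g) = 2π√(9.89/9.82) = 2π × 1.004 = 6.31 s.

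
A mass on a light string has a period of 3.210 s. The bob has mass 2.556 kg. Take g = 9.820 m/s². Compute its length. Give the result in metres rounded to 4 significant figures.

2.563 m

From T = 2π√(L/g), L = gT²/(4π²) = 9.820 × 3.2100²/(4π²) = 2.563 m.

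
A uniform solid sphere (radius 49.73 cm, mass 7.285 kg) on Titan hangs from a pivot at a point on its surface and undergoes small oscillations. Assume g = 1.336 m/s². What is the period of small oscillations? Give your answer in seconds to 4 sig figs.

4.536 s

I_cm = (2/5)mr² = 0.72065 kg·m². The pivot is at distance d = 0.4973 m from the centre of mass.
By the parallel-axis theorem, I = I_cm + md² = 0.72065 + 1.8016 = 2.5223 kg·m².
T = 2π√(I/(mgd)) = 2π√(2.5223/(7.285 × 1.336 × 0.4973)) = 4.536 s.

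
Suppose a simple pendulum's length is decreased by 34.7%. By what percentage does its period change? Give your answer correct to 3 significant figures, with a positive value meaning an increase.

-19.2%

T ∝ √L, so T'/T = √(0.6530) = 0.8081.
Percentage change in T = (0.8081 − 1) × 100% = -19.2%.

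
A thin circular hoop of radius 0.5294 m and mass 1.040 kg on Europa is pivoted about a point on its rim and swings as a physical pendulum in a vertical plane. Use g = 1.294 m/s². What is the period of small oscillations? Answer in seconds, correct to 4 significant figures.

5.684 s

I_cm = mr² = 0.29147 kg·m². The pivot is at distance d = 0.5294 m from the centre of mass.
By the parallel-axis theorem, I = I_cm + md² = 0.29147 + 0.29147 = 0.58295 kg·m².
T = 2π√(I/(mgd)) = 2π√(0.58295/(1.040 × 1.294 × 0.5294)) = 5.684 s.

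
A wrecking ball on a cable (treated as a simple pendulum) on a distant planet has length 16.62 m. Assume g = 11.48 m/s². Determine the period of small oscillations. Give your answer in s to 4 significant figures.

T = 2π√(L/g) = 2π√(16.62/11.48) = 2π × 1.2032 = 7.560 s.

7.560 s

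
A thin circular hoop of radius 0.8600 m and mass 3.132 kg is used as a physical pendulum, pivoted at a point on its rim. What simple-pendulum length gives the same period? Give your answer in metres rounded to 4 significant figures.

1.720 m

The equivalent simple-pendulum length is L_eq = I/(md), where I is about the pivot and d = 0.86000 m.
I_cm = mR² = 2.3164 kg·m², so I = I_cm + md² = 2.3164 + 2.3164 = 4.6329 kg·m².
L_eq = 4.6329/(3.132 × 0.86000) = 1.720 m.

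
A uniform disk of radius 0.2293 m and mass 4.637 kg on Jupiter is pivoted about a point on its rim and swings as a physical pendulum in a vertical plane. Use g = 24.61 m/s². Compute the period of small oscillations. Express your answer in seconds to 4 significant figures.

I_cm = ½mr² = 0.12190 kg·m². The pivot is at distance d = 0.2293 m from the centre of mass.
By the parallel-axis theorem, I = I_cm + md² = 0.12190 + 0.24381 = 0.36571 kg·m².
T = 2π√(I/(mgd)) = 2π√(0.36571/(4.637 × 24.61 × 0.2293)) = 0.7428 s.

0.7428 s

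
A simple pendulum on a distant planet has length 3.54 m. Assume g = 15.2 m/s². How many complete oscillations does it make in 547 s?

180

T = 2π√(L/g) = 2π√(3.54/15.2) = 3.032 s.
Number of complete oscillations = ⌊547/3.032⌋ = ⌊180.4⌋ = 180.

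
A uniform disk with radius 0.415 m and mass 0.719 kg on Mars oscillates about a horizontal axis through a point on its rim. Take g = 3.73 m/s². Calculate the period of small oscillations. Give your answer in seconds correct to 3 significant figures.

I_cm = ½mr² = 0.06191 kg·m². The pivot is at distance d = 0.415 m from the centre of mass.
By the parallel-axis theorem, I = I_cm + md² = 0.06191 + 0.1238 = 0.1857 kg·m².
T = 2π√(I/(mgd)) = 2π√(0.1857/(0.719 × 3.73 × 0.415)) = 2.57 s.

2.57 s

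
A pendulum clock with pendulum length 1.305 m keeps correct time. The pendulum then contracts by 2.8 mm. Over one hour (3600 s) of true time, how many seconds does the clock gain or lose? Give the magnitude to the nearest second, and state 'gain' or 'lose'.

T ∝ √L, so T'/T = √(1.30220/1.305) = 0.998927.
In 3600 s of true time the clock registers 3600/0.998927 = 3603.9 s, so it gains 4 s.

gain 4 s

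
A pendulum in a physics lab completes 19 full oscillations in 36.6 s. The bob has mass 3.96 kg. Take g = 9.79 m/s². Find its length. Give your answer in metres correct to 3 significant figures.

0.920 m

T = 36.6/19 = 1.926 s.
From T = 2π√(L/g), L = gT²/(4π²) = 9.79 × 1.926²/(4π²) = 0.920 m.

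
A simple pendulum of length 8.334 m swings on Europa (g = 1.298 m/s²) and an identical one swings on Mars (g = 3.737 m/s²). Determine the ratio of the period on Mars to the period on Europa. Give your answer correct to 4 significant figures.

0.5894

T ∝ 1/√g, so T₂/T₁ = √(g₁/g₂) = √(1.298/3.737) = 0.5894.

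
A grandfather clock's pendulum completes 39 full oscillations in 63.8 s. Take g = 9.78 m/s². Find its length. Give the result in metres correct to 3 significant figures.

T = 63.8/39 = 1.636 s.
From T = 2π√(L/g), L = gT²/(4π²) = 9.78 × 1.636²/(4π²) = 0.663 m.

0.663 m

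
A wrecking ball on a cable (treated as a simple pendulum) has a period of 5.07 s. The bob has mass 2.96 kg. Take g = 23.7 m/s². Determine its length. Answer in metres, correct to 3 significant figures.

From T = 2π√(L/g), L = gT²/(4π²) = 23.7 × 5.070²/(4π²) = 15.4 m.

15.4 m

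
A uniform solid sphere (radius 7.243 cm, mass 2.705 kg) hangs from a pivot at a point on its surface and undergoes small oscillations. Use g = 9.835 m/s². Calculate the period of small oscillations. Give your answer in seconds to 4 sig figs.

0.6380 s

I_cm = (2/5)mr² = 0.0056763 kg·m². The pivot is at distance d = 0.07243 m from the centre of mass.
By the parallel-axis theorem, I = I_cm + md² = 0.0056763 + 0.014191 = 0.019867 kg·m².
T = 2π√(I/(mgd)) = 2π√(0.019867/(2.705 × 9.835 × 0.07243)) = 0.6380 s.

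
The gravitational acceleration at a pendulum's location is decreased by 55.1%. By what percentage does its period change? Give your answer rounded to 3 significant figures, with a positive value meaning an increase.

49.2%

T ∝ 1/√g, so T'/T = 1/√(0.4490) = 1.492.
Percentage change in T = (1.492 − 1) × 100% = 49.2%.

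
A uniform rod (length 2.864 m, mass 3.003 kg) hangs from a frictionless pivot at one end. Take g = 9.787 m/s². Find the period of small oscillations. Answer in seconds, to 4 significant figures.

For a physical pendulum T = 2π√(I/(mgd)), with d = 1.4320 m from pivot to centre of mass.
I_cm = mL²/12 = 3.003 × 2.864²/12 = 2.0527 kg·m²; I = I_cm + md² = 2.0527 + 3.003 × 1.4320² = 8.2107 kg·m².
T = 2π√(8.2107/(3.003 × 9.787 × 1.4320)) = 2.775 s.

2.775 s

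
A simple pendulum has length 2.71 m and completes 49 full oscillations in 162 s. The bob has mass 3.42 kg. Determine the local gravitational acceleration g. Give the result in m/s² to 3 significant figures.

T = 162/49 = 3.306 s.
From T = 2π√(L/g), g = 4π²L/T² = 4π² × 2.71/3.306² = 9.79 m/s².

9.79 m/s²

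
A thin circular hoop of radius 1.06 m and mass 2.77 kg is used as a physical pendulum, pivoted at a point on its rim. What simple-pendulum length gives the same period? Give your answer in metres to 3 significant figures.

2.12 m

The equivalent simple-pendulum length is L_eq = I/(md), where I is about the pivot and d = 1.060 m.
I_cm = mR² = 3.112 kg·m², so I = I_cm + md² = 3.112 + 3.112 = 6.225 kg·m².
L_eq = 6.225/(2.77 × 1.060) = 2.12 m.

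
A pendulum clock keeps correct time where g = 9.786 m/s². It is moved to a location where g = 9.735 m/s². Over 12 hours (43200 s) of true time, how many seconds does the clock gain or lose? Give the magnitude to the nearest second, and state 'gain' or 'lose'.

The clock's period scales as T ∝ 1/√g, so T'/T = √(9.786/9.735) = 1.00262.
In 43200 s of true time the clock registers 43200/1.00262 = 43087.3 s, so it loses 113 s.

lose 113 s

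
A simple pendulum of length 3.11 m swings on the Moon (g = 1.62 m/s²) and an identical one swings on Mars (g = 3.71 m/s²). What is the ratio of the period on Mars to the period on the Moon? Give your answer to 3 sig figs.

T ∝ 1/√g, so T₂/T₁ = √(g₁/g₂) = √(1.62/3.71) = 0.661.

0.661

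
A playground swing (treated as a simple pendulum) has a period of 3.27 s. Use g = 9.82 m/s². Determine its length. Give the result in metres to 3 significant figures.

2.66 m

From T = 2π√(L/g), L = gT²/(4π²) = 9.82 × 3.270²/(4π²) = 2.66 m.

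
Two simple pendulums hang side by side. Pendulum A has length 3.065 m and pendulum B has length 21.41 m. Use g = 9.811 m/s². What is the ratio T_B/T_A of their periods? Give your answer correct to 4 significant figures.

T ∝ √L, so T_B/T_A = √(L_B/L_A) = √(21.41/3.065) = 2.643.

2.643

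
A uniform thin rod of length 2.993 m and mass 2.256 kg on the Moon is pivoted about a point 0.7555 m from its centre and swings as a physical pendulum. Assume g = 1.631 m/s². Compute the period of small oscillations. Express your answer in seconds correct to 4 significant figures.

For a physical pendulum T = 2π√(I/(mgd)), with d = 0.75550 m from pivot to centre of mass.
I_cm = mL²/12 = 2.256 × 2.993²/12 = 1.6841 kg·m²; I = I_cm + md² = 1.6841 + 2.256 × 0.75550² = 2.9718 kg·m².
T = 2π√(2.9718/(2.256 × 1.631 × 0.75550)) = 6.496 s.

6.496 s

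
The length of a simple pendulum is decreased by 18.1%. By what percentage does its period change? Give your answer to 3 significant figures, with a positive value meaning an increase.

-9.50%

T ∝ √L, so T'/T = √(0.8190) = 0.9050.
Percentage change in T = (0.9050 − 1) × 100% = -9.50%.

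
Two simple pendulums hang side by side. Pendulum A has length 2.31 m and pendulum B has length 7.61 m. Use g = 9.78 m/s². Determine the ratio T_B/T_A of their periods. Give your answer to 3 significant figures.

T ∝ √L, so T_B/T_A = √(L_B/L_A) = √(7.61/2.31) = 1.82.

1.82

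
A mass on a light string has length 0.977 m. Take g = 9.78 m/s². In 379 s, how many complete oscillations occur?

190

T = 2π√(L/g) = 2π√(0.977/9.78) = 1.986 s.
Number of complete oscillations = ⌊379/1.986⌋ = ⌊190.8⌋ = 190.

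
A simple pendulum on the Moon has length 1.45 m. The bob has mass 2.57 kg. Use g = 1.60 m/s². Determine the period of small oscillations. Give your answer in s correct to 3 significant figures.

T = 2π√(L/g) = 2π√(1.45/1.60) = 2π × 0.9520 = 5.98 s.

5.98 s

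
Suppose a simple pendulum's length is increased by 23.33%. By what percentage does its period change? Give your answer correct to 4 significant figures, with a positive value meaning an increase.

T ∝ √L, so T'/T = √(1.2333) = 1.1105.
Percentage change in T = (1.1105 − 1) × 100% = 11.05%.

11.05%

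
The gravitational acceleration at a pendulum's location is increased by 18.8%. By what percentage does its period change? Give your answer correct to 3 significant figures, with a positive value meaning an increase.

-8.25%

T ∝ 1/√g, so T'/T = 1/√(1.188) = 0.9175.
Percentage change in T = (0.9175 − 1) × 100% = -8.25%.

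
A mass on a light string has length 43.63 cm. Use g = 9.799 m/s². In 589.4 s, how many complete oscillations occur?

T = 2π√(L/g) = 2π√(0.4363/9.799) = 1.3258 s.
Number of complete oscillations = ⌊589.4/1.3258⌋ = ⌊444.56⌋ = 444.

444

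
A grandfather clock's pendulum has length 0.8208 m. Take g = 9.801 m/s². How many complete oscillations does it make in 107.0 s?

58

T = 2π√(L/g) = 2π√(0.8208/9.801) = 1.8183 s.
Number of complete oscillations = ⌊107.0/1.8183⌋ = ⌊58.846⌋ = 58.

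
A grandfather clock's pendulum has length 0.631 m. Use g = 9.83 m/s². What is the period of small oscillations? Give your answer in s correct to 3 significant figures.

1.59 s

T = 2π√(L/g) = 2π√(0.631/9.83) = 2π × 0.2534 = 1.59 s.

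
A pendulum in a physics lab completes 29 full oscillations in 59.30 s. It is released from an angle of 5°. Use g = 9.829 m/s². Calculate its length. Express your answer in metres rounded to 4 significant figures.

1.041 m

T = 59.30/29 = 2.0448 s.
From T = 2π√(L/g), L = gT²/(4π²) = 9.829 × 2.0448²/(4π²) = 1.041 m.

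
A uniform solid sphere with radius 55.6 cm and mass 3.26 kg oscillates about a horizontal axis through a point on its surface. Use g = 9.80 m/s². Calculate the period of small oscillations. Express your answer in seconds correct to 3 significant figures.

I_cm = (2/5)mr² = 0.4031 kg·m². The pivot is at distance d = 0.556 m from the centre of mass.
By the parallel-axis theorem, I = I_cm + md² = 0.4031 + 1.008 = 1.411 kg·m².
T = 2π√(I/(mgd)) = 2π√(1.411/(3.26 × 9.80 × 0.556)) = 1.77 s.

1.77 s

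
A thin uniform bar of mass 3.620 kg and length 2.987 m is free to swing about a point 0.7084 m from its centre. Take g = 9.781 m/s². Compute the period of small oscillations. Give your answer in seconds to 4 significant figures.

2.664 s

For a physical pendulum T = 2π√(I/(mgd)), with d = 0.70840 m from pivot to centre of mass.
I_cm = mL²/12 = 3.620 × 2.987²/12 = 2.6915 kg·m²; I = I_cm + md² = 2.6915 + 3.620 × 0.70840² = 4.5081 kg·m².
T = 2π√(4.5081/(3.620 × 9.781 × 0.70840)) = 2.664 s.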